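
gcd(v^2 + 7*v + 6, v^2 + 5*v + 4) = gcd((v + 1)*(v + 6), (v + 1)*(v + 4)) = v + 1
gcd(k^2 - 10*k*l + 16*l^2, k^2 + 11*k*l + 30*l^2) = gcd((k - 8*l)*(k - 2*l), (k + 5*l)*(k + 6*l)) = 1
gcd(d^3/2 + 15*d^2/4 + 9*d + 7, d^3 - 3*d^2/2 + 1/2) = 1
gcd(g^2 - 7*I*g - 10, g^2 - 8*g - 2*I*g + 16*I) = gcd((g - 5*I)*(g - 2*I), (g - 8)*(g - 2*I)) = g - 2*I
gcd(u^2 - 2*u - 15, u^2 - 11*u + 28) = 1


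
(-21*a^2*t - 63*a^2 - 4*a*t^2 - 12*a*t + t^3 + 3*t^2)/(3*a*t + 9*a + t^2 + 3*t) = -7*a + t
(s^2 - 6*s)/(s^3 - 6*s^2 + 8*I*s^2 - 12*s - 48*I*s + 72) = s/(s^2 + 8*I*s - 12)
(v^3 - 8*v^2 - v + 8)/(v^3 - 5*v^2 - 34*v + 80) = (v^2 - 1)/(v^2 + 3*v - 10)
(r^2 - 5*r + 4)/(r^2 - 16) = (r - 1)/(r + 4)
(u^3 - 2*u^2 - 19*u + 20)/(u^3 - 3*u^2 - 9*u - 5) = (u^2 + 3*u - 4)/(u^2 + 2*u + 1)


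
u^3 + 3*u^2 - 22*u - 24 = (u - 4)*(u + 1)*(u + 6)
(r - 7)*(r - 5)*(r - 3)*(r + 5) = r^4 - 10*r^3 - 4*r^2 + 250*r - 525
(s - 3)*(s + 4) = s^2 + s - 12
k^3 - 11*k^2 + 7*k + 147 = (k - 7)^2*(k + 3)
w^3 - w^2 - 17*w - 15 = (w - 5)*(w + 1)*(w + 3)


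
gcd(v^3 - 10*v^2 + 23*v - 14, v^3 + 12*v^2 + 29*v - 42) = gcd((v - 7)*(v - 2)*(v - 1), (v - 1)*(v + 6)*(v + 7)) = v - 1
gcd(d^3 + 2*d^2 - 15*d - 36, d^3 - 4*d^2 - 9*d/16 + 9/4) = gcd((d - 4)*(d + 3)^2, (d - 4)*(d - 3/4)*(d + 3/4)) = d - 4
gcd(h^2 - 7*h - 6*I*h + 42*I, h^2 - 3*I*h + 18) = h - 6*I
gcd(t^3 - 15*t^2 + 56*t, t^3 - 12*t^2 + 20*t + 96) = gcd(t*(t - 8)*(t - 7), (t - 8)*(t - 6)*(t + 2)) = t - 8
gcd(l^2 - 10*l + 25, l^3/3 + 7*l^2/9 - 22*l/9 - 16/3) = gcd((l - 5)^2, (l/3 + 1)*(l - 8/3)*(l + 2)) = 1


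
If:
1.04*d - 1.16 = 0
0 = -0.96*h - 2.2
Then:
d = 1.12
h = -2.29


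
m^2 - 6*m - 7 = (m - 7)*(m + 1)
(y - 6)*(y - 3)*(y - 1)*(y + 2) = y^4 - 8*y^3 + 7*y^2 + 36*y - 36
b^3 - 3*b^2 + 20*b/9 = b*(b - 5/3)*(b - 4/3)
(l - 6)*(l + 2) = l^2 - 4*l - 12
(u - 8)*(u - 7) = u^2 - 15*u + 56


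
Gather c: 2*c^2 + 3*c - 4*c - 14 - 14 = 2*c^2 - c - 28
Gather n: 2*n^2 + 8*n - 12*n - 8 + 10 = 2*n^2 - 4*n + 2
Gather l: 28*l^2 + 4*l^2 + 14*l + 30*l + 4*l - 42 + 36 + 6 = 32*l^2 + 48*l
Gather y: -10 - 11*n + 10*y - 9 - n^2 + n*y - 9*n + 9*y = -n^2 - 20*n + y*(n + 19) - 19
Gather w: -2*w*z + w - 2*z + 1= w*(1 - 2*z) - 2*z + 1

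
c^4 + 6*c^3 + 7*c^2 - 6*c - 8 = (c - 1)*(c + 1)*(c + 2)*(c + 4)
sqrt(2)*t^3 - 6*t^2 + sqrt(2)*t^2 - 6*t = t*(t - 3*sqrt(2))*(sqrt(2)*t + sqrt(2))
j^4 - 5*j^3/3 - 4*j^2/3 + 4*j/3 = j*(j - 2)*(j - 2/3)*(j + 1)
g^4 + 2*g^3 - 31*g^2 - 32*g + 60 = (g - 5)*(g - 1)*(g + 2)*(g + 6)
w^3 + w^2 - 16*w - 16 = (w - 4)*(w + 1)*(w + 4)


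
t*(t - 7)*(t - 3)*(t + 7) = t^4 - 3*t^3 - 49*t^2 + 147*t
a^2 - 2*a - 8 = (a - 4)*(a + 2)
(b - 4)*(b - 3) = b^2 - 7*b + 12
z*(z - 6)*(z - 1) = z^3 - 7*z^2 + 6*z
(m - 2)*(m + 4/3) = m^2 - 2*m/3 - 8/3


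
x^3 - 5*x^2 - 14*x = x*(x - 7)*(x + 2)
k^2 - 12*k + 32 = (k - 8)*(k - 4)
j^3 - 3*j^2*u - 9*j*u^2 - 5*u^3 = (j - 5*u)*(j + u)^2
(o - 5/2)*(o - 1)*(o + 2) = o^3 - 3*o^2/2 - 9*o/2 + 5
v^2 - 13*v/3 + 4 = (v - 3)*(v - 4/3)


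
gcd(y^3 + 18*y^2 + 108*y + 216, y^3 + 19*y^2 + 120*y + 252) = y^2 + 12*y + 36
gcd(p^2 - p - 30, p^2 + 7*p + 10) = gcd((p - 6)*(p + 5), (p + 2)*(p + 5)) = p + 5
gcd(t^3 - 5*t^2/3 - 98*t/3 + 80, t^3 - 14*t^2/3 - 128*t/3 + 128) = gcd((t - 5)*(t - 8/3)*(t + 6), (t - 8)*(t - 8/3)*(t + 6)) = t^2 + 10*t/3 - 16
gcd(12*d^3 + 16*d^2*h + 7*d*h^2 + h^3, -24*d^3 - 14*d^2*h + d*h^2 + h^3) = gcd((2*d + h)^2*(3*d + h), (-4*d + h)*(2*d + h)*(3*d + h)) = 6*d^2 + 5*d*h + h^2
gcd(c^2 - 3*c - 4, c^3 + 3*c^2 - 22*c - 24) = c^2 - 3*c - 4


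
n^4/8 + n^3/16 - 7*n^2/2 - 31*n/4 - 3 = (n/4 + 1)*(n/2 + 1/4)*(n - 6)*(n + 2)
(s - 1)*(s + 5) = s^2 + 4*s - 5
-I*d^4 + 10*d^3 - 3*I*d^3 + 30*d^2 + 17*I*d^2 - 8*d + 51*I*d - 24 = (d + 3)*(d + I)*(d + 8*I)*(-I*d + 1)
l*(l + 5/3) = l^2 + 5*l/3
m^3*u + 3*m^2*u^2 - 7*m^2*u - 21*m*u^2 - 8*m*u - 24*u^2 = (m - 8)*(m + 3*u)*(m*u + u)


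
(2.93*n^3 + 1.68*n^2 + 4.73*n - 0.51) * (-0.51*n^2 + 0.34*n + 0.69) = -1.4943*n^5 + 0.1394*n^4 + 0.1806*n^3 + 3.0275*n^2 + 3.0903*n - 0.3519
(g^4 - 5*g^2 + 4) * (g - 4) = g^5 - 4*g^4 - 5*g^3 + 20*g^2 + 4*g - 16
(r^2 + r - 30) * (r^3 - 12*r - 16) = r^5 + r^4 - 42*r^3 - 28*r^2 + 344*r + 480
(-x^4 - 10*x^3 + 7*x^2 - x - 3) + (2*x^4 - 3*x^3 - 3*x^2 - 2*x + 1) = x^4 - 13*x^3 + 4*x^2 - 3*x - 2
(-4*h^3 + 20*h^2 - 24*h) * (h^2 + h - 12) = -4*h^5 + 16*h^4 + 44*h^3 - 264*h^2 + 288*h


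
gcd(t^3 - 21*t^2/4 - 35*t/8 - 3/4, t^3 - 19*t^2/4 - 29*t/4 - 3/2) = t^2 - 23*t/4 - 3/2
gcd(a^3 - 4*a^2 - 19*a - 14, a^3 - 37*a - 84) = a - 7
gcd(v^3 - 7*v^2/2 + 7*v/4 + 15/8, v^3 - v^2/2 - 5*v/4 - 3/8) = v^2 - v - 3/4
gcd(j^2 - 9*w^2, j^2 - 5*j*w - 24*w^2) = j + 3*w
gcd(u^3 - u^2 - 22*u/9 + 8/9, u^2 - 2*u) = u - 2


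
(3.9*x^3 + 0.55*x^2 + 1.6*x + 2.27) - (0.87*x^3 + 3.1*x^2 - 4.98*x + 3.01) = 3.03*x^3 - 2.55*x^2 + 6.58*x - 0.74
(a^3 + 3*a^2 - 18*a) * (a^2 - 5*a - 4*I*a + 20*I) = a^5 - 2*a^4 - 4*I*a^4 - 33*a^3 + 8*I*a^3 + 90*a^2 + 132*I*a^2 - 360*I*a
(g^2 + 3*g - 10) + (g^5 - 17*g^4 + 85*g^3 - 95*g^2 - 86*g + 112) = g^5 - 17*g^4 + 85*g^3 - 94*g^2 - 83*g + 102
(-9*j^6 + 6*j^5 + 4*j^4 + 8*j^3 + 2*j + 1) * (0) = 0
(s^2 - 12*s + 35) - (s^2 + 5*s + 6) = 29 - 17*s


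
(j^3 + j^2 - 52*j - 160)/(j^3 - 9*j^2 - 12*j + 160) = (j + 5)/(j - 5)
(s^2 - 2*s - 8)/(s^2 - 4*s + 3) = (s^2 - 2*s - 8)/(s^2 - 4*s + 3)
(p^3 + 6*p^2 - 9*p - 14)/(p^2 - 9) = (p^3 + 6*p^2 - 9*p - 14)/(p^2 - 9)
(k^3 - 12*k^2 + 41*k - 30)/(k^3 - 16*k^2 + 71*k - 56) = (k^2 - 11*k + 30)/(k^2 - 15*k + 56)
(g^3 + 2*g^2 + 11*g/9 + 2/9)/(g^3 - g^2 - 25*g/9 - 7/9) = (3*g + 2)/(3*g - 7)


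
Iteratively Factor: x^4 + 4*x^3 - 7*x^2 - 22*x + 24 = (x + 4)*(x^3 - 7*x + 6) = (x + 3)*(x + 4)*(x^2 - 3*x + 2) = (x - 2)*(x + 3)*(x + 4)*(x - 1)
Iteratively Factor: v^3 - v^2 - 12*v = (v - 4)*(v^2 + 3*v) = (v - 4)*(v + 3)*(v)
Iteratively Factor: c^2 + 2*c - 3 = (c + 3)*(c - 1)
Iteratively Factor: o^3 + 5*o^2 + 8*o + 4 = (o + 2)*(o^2 + 3*o + 2) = (o + 2)^2*(o + 1)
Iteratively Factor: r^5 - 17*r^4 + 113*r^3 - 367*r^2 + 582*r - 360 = (r - 3)*(r^4 - 14*r^3 + 71*r^2 - 154*r + 120) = (r - 3)^2*(r^3 - 11*r^2 + 38*r - 40) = (r - 3)^2*(r - 2)*(r^2 - 9*r + 20) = (r - 5)*(r - 3)^2*(r - 2)*(r - 4)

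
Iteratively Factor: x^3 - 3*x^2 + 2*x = (x - 1)*(x^2 - 2*x) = (x - 2)*(x - 1)*(x)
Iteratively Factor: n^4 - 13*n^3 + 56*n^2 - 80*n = (n - 5)*(n^3 - 8*n^2 + 16*n) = (n - 5)*(n - 4)*(n^2 - 4*n) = (n - 5)*(n - 4)^2*(n)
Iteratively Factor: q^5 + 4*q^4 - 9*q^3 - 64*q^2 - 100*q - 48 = (q + 1)*(q^4 + 3*q^3 - 12*q^2 - 52*q - 48) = (q + 1)*(q + 3)*(q^3 - 12*q - 16) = (q + 1)*(q + 2)*(q + 3)*(q^2 - 2*q - 8) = (q - 4)*(q + 1)*(q + 2)*(q + 3)*(q + 2)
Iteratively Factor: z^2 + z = (z)*(z + 1)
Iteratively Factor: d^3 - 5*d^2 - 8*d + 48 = (d - 4)*(d^2 - d - 12) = (d - 4)*(d + 3)*(d - 4)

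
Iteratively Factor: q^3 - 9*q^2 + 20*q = (q - 5)*(q^2 - 4*q) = (q - 5)*(q - 4)*(q)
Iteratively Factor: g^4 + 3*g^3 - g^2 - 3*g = (g - 1)*(g^3 + 4*g^2 + 3*g) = (g - 1)*(g + 1)*(g^2 + 3*g) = (g - 1)*(g + 1)*(g + 3)*(g)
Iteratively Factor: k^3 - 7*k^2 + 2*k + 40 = (k + 2)*(k^2 - 9*k + 20) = (k - 4)*(k + 2)*(k - 5)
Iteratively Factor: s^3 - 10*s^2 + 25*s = (s - 5)*(s^2 - 5*s) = (s - 5)^2*(s)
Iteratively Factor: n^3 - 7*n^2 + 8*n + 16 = (n + 1)*(n^2 - 8*n + 16) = (n - 4)*(n + 1)*(n - 4)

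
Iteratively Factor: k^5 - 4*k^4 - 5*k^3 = (k)*(k^4 - 4*k^3 - 5*k^2) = k*(k + 1)*(k^3 - 5*k^2) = k^2*(k + 1)*(k^2 - 5*k) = k^2*(k - 5)*(k + 1)*(k)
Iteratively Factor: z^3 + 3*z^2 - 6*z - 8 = (z + 4)*(z^2 - z - 2) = (z + 1)*(z + 4)*(z - 2)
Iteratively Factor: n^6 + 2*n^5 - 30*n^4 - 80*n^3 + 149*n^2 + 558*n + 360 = (n - 3)*(n^5 + 5*n^4 - 15*n^3 - 125*n^2 - 226*n - 120) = (n - 3)*(n + 1)*(n^4 + 4*n^3 - 19*n^2 - 106*n - 120) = (n - 3)*(n + 1)*(n + 4)*(n^3 - 19*n - 30) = (n - 5)*(n - 3)*(n + 1)*(n + 4)*(n^2 + 5*n + 6) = (n - 5)*(n - 3)*(n + 1)*(n + 2)*(n + 4)*(n + 3)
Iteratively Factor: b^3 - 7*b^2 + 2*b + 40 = (b - 5)*(b^2 - 2*b - 8) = (b - 5)*(b + 2)*(b - 4)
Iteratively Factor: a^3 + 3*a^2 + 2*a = (a + 1)*(a^2 + 2*a) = a*(a + 1)*(a + 2)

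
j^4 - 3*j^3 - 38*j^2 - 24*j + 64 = (j - 8)*(j - 1)*(j + 2)*(j + 4)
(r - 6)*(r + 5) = r^2 - r - 30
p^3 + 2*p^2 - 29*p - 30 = (p - 5)*(p + 1)*(p + 6)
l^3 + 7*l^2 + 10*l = l*(l + 2)*(l + 5)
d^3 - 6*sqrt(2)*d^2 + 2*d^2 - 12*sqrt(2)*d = d*(d + 2)*(d - 6*sqrt(2))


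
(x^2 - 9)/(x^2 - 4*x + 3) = (x + 3)/(x - 1)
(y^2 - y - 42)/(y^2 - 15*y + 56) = (y + 6)/(y - 8)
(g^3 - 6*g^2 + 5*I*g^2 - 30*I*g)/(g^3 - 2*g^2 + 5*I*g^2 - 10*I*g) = (g - 6)/(g - 2)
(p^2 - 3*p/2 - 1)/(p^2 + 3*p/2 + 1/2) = (p - 2)/(p + 1)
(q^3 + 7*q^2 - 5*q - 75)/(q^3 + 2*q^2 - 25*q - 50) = (q^2 + 2*q - 15)/(q^2 - 3*q - 10)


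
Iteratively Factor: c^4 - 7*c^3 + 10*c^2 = (c - 2)*(c^3 - 5*c^2) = c*(c - 2)*(c^2 - 5*c) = c^2*(c - 2)*(c - 5)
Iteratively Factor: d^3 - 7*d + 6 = (d - 2)*(d^2 + 2*d - 3) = (d - 2)*(d - 1)*(d + 3)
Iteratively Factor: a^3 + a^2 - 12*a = (a - 3)*(a^2 + 4*a) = (a - 3)*(a + 4)*(a)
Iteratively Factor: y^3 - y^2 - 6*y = (y + 2)*(y^2 - 3*y) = (y - 3)*(y + 2)*(y)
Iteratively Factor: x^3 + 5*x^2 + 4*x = (x + 4)*(x^2 + x) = x*(x + 4)*(x + 1)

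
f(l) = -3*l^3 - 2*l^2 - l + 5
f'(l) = -9*l^2 - 4*l - 1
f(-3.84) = 149.22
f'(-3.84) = -118.35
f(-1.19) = 8.41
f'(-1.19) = -8.98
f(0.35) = 4.28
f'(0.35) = -3.50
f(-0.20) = 5.14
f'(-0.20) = -0.56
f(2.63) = -66.04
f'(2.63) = -73.77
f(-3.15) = 82.07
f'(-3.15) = -77.70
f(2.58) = -62.41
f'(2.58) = -71.23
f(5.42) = -536.83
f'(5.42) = -287.07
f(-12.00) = 4913.00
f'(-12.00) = -1249.00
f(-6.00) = 587.00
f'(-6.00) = -301.00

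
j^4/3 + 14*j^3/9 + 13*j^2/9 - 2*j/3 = j*(j/3 + 1)*(j - 1/3)*(j + 2)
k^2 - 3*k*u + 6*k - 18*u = (k + 6)*(k - 3*u)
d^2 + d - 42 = (d - 6)*(d + 7)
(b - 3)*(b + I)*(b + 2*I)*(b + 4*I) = b^4 - 3*b^3 + 7*I*b^3 - 14*b^2 - 21*I*b^2 + 42*b - 8*I*b + 24*I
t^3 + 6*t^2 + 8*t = t*(t + 2)*(t + 4)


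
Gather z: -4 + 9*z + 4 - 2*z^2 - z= -2*z^2 + 8*z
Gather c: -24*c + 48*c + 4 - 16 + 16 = 24*c + 4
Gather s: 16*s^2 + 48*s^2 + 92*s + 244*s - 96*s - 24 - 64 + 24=64*s^2 + 240*s - 64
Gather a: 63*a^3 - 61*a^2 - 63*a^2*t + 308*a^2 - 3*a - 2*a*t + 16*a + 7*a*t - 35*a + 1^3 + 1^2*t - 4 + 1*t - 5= 63*a^3 + a^2*(247 - 63*t) + a*(5*t - 22) + 2*t - 8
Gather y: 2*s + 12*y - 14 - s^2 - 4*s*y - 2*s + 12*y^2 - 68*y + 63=-s^2 + 12*y^2 + y*(-4*s - 56) + 49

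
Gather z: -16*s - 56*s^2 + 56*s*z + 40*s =-56*s^2 + 56*s*z + 24*s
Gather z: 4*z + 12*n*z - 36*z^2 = -36*z^2 + z*(12*n + 4)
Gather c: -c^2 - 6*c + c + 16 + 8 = -c^2 - 5*c + 24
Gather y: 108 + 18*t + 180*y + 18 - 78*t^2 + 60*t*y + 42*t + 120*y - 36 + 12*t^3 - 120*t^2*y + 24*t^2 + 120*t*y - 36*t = 12*t^3 - 54*t^2 + 24*t + y*(-120*t^2 + 180*t + 300) + 90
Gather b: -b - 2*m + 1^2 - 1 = -b - 2*m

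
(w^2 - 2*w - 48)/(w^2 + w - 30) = (w - 8)/(w - 5)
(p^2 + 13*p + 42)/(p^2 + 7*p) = (p + 6)/p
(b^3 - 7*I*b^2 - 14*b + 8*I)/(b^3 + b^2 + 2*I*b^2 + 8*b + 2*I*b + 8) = (b^2 - 5*I*b - 4)/(b^2 + b*(1 + 4*I) + 4*I)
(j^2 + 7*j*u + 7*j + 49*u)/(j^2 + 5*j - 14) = (j + 7*u)/(j - 2)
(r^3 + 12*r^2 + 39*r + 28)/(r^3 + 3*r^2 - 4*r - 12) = (r^3 + 12*r^2 + 39*r + 28)/(r^3 + 3*r^2 - 4*r - 12)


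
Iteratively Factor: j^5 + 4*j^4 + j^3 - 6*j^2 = (j)*(j^4 + 4*j^3 + j^2 - 6*j) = j^2*(j^3 + 4*j^2 + j - 6) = j^2*(j + 3)*(j^2 + j - 2) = j^2*(j - 1)*(j + 3)*(j + 2)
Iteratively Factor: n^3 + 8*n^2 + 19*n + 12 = (n + 3)*(n^2 + 5*n + 4) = (n + 1)*(n + 3)*(n + 4)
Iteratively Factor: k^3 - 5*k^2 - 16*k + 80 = (k + 4)*(k^2 - 9*k + 20) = (k - 5)*(k + 4)*(k - 4)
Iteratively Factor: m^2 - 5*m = (m)*(m - 5)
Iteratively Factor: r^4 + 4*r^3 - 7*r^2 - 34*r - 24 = (r - 3)*(r^3 + 7*r^2 + 14*r + 8) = (r - 3)*(r + 4)*(r^2 + 3*r + 2) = (r - 3)*(r + 1)*(r + 4)*(r + 2)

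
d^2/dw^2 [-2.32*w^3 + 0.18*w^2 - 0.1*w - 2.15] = 0.36 - 13.92*w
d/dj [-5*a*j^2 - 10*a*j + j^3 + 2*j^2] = -10*a*j - 10*a + 3*j^2 + 4*j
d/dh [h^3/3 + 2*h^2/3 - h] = h^2 + 4*h/3 - 1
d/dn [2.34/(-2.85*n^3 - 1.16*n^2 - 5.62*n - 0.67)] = (20.007*n^2 + 5.4288*n + 13.1508)/(2.85*n^3 + 1.16*n^2 + 5.62*n + 0.67)^2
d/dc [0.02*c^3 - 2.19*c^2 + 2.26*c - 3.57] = 0.06*c^2 - 4.38*c + 2.26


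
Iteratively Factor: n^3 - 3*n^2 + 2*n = (n - 1)*(n^2 - 2*n) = n*(n - 1)*(n - 2)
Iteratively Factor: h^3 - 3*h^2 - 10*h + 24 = (h - 4)*(h^2 + h - 6) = (h - 4)*(h + 3)*(h - 2)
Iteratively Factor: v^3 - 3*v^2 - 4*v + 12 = (v + 2)*(v^2 - 5*v + 6) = (v - 2)*(v + 2)*(v - 3)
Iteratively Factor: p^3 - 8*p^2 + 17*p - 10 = (p - 2)*(p^2 - 6*p + 5) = (p - 5)*(p - 2)*(p - 1)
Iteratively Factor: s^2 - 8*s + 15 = (s - 5)*(s - 3)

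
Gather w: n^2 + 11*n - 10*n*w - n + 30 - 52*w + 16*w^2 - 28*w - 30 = n^2 + 10*n + 16*w^2 + w*(-10*n - 80)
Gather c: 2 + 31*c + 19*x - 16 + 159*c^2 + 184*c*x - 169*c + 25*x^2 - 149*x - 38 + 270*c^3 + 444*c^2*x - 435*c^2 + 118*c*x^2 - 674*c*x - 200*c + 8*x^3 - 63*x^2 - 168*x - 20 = 270*c^3 + c^2*(444*x - 276) + c*(118*x^2 - 490*x - 338) + 8*x^3 - 38*x^2 - 298*x - 72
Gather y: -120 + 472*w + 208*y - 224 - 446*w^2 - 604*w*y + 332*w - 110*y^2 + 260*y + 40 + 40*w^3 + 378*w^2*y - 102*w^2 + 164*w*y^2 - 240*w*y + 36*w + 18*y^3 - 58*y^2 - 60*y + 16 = 40*w^3 - 548*w^2 + 840*w + 18*y^3 + y^2*(164*w - 168) + y*(378*w^2 - 844*w + 408) - 288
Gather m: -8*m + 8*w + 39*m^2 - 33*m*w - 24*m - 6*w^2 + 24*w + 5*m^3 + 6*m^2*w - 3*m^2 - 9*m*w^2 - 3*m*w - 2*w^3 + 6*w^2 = 5*m^3 + m^2*(6*w + 36) + m*(-9*w^2 - 36*w - 32) - 2*w^3 + 32*w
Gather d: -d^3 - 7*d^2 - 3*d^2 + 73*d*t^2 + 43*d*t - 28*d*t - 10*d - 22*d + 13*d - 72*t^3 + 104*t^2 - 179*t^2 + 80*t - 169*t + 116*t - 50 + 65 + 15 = -d^3 - 10*d^2 + d*(73*t^2 + 15*t - 19) - 72*t^3 - 75*t^2 + 27*t + 30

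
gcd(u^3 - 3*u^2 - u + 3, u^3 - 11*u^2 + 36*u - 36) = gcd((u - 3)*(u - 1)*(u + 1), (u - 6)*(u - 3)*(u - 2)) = u - 3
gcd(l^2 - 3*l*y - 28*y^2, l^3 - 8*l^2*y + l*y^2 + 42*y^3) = -l + 7*y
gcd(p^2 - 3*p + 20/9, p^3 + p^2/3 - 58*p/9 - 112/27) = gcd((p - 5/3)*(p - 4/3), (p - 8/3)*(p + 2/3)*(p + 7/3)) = 1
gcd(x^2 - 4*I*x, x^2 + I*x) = x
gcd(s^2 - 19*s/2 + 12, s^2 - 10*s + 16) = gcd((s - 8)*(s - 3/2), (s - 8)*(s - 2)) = s - 8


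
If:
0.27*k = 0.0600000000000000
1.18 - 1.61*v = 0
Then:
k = 0.22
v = 0.73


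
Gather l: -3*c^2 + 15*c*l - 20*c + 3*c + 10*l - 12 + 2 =-3*c^2 - 17*c + l*(15*c + 10) - 10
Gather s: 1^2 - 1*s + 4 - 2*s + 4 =9 - 3*s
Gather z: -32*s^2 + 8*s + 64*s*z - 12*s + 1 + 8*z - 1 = -32*s^2 - 4*s + z*(64*s + 8)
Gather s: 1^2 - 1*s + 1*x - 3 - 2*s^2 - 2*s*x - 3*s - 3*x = -2*s^2 + s*(-2*x - 4) - 2*x - 2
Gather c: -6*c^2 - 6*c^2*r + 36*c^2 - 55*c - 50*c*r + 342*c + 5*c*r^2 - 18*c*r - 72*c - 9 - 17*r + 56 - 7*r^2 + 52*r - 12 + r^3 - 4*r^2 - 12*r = c^2*(30 - 6*r) + c*(5*r^2 - 68*r + 215) + r^3 - 11*r^2 + 23*r + 35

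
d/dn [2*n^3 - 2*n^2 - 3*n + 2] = 6*n^2 - 4*n - 3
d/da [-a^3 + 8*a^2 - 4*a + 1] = -3*a^2 + 16*a - 4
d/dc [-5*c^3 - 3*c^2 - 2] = 3*c*(-5*c - 2)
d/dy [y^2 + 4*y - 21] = 2*y + 4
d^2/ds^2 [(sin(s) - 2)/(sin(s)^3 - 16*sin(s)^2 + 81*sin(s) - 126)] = (-4*sin(s)^7 + 66*sin(s)^6 - 278*sin(s)^5 - 682*sin(s)^4 + 7450*sin(s)^3 - 15744*sin(s)^2 + 6480*sin(s) + 2232)/(sin(s)^3 - 16*sin(s)^2 + 81*sin(s) - 126)^3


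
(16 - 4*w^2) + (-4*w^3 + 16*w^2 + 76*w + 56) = -4*w^3 + 12*w^2 + 76*w + 72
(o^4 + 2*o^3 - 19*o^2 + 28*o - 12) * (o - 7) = o^5 - 5*o^4 - 33*o^3 + 161*o^2 - 208*o + 84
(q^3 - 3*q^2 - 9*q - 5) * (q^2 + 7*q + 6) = q^5 + 4*q^4 - 24*q^3 - 86*q^2 - 89*q - 30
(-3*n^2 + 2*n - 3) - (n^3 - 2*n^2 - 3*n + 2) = -n^3 - n^2 + 5*n - 5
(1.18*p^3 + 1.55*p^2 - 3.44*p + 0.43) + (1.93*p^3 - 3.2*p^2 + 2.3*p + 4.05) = 3.11*p^3 - 1.65*p^2 - 1.14*p + 4.48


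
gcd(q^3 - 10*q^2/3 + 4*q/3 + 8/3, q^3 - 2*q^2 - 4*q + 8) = q^2 - 4*q + 4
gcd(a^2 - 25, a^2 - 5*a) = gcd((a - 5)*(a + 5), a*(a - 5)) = a - 5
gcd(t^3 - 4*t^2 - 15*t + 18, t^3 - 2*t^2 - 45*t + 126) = t - 6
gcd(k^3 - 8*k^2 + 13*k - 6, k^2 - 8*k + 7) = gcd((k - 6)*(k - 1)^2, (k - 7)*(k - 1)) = k - 1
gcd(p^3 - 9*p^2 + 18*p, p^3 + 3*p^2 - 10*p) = p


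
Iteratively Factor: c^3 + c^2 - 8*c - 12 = (c - 3)*(c^2 + 4*c + 4) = (c - 3)*(c + 2)*(c + 2)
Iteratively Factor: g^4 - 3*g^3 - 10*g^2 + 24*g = (g)*(g^3 - 3*g^2 - 10*g + 24) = g*(g - 2)*(g^2 - g - 12) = g*(g - 4)*(g - 2)*(g + 3)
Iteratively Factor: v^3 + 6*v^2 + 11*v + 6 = (v + 3)*(v^2 + 3*v + 2) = (v + 1)*(v + 3)*(v + 2)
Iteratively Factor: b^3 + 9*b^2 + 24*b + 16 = (b + 1)*(b^2 + 8*b + 16) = (b + 1)*(b + 4)*(b + 4)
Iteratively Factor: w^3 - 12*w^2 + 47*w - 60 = (w - 3)*(w^2 - 9*w + 20) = (w - 5)*(w - 3)*(w - 4)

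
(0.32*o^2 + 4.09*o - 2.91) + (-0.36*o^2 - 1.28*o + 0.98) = -0.04*o^2 + 2.81*o - 1.93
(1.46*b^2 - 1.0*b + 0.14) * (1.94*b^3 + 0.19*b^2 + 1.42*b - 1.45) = 2.8324*b^5 - 1.6626*b^4 + 2.1548*b^3 - 3.5104*b^2 + 1.6488*b - 0.203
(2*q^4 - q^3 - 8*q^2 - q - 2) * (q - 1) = 2*q^5 - 3*q^4 - 7*q^3 + 7*q^2 - q + 2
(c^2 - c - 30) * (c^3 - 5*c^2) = c^5 - 6*c^4 - 25*c^3 + 150*c^2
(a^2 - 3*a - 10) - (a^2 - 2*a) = -a - 10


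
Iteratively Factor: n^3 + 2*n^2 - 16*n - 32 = (n - 4)*(n^2 + 6*n + 8) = (n - 4)*(n + 4)*(n + 2)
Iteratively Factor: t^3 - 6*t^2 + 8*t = (t)*(t^2 - 6*t + 8) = t*(t - 4)*(t - 2)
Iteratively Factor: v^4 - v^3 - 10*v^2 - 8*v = (v + 2)*(v^3 - 3*v^2 - 4*v) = (v - 4)*(v + 2)*(v^2 + v) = v*(v - 4)*(v + 2)*(v + 1)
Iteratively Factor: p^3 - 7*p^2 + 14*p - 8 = (p - 2)*(p^2 - 5*p + 4) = (p - 2)*(p - 1)*(p - 4)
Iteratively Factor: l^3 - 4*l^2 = (l)*(l^2 - 4*l) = l^2*(l - 4)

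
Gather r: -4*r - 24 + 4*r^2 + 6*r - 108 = 4*r^2 + 2*r - 132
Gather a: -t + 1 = 1 - t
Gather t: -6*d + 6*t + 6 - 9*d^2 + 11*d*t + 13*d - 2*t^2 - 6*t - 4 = -9*d^2 + 11*d*t + 7*d - 2*t^2 + 2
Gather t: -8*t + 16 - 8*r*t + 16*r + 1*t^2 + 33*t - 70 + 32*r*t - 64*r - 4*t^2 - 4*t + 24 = -48*r - 3*t^2 + t*(24*r + 21) - 30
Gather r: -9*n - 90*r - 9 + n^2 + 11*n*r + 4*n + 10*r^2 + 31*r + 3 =n^2 - 5*n + 10*r^2 + r*(11*n - 59) - 6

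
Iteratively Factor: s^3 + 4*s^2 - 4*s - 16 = (s + 4)*(s^2 - 4) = (s - 2)*(s + 4)*(s + 2)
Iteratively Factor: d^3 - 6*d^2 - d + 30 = (d - 5)*(d^2 - d - 6) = (d - 5)*(d + 2)*(d - 3)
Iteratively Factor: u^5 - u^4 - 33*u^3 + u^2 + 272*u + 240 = (u + 4)*(u^4 - 5*u^3 - 13*u^2 + 53*u + 60) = (u + 3)*(u + 4)*(u^3 - 8*u^2 + 11*u + 20) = (u - 4)*(u + 3)*(u + 4)*(u^2 - 4*u - 5) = (u - 5)*(u - 4)*(u + 3)*(u + 4)*(u + 1)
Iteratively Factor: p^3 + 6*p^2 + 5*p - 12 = (p + 3)*(p^2 + 3*p - 4) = (p + 3)*(p + 4)*(p - 1)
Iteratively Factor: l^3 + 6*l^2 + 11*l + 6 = (l + 1)*(l^2 + 5*l + 6) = (l + 1)*(l + 3)*(l + 2)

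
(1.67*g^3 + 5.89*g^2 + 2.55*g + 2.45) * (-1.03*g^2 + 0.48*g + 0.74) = -1.7201*g^5 - 5.2651*g^4 + 1.4365*g^3 + 3.0591*g^2 + 3.063*g + 1.813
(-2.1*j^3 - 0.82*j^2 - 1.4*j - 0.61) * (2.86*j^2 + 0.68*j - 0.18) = -6.006*j^5 - 3.7732*j^4 - 4.1836*j^3 - 2.549*j^2 - 0.1628*j + 0.1098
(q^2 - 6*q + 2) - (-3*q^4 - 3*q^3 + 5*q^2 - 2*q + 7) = 3*q^4 + 3*q^3 - 4*q^2 - 4*q - 5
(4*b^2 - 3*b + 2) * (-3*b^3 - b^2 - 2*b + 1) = -12*b^5 + 5*b^4 - 11*b^3 + 8*b^2 - 7*b + 2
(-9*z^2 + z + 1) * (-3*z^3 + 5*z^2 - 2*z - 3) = 27*z^5 - 48*z^4 + 20*z^3 + 30*z^2 - 5*z - 3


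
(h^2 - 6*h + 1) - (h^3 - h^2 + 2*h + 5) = -h^3 + 2*h^2 - 8*h - 4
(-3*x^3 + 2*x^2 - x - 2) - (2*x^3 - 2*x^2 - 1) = -5*x^3 + 4*x^2 - x - 1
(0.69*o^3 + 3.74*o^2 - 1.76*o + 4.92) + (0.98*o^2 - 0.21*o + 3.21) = 0.69*o^3 + 4.72*o^2 - 1.97*o + 8.13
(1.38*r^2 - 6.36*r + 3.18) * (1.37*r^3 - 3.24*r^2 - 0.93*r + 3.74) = 1.8906*r^5 - 13.1844*r^4 + 23.6796*r^3 + 0.7728*r^2 - 26.7438*r + 11.8932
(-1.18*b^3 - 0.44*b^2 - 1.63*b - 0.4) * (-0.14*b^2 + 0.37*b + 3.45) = 0.1652*b^5 - 0.375*b^4 - 4.0056*b^3 - 2.0651*b^2 - 5.7715*b - 1.38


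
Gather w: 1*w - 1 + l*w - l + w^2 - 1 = -l + w^2 + w*(l + 1) - 2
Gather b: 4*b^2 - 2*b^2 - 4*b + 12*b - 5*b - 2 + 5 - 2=2*b^2 + 3*b + 1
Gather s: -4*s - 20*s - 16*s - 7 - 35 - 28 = -40*s - 70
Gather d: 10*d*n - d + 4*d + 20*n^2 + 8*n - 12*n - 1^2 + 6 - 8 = d*(10*n + 3) + 20*n^2 - 4*n - 3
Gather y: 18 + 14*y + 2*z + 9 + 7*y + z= 21*y + 3*z + 27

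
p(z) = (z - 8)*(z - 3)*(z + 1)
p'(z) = (z - 8)*(z - 3) + (z - 8)*(z + 1) + (z - 3)*(z + 1) = 3*z^2 - 20*z + 13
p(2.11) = 16.30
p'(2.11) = -15.84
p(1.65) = 22.72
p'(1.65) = -11.83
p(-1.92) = -44.90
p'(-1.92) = 62.46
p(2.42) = 11.07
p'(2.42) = -17.83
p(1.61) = 23.18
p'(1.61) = -11.42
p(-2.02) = -51.31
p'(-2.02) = 65.64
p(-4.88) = -393.80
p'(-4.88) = 182.04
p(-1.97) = -48.06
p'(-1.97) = 64.04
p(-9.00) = -1632.00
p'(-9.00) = 436.00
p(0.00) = 24.00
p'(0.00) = 13.00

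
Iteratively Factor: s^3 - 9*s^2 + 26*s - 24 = (s - 3)*(s^2 - 6*s + 8) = (s - 3)*(s - 2)*(s - 4)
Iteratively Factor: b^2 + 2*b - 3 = (b - 1)*(b + 3)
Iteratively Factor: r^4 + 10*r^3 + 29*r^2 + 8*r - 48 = (r + 3)*(r^3 + 7*r^2 + 8*r - 16) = (r - 1)*(r + 3)*(r^2 + 8*r + 16) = (r - 1)*(r + 3)*(r + 4)*(r + 4)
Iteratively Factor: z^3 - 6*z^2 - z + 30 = (z - 3)*(z^2 - 3*z - 10) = (z - 3)*(z + 2)*(z - 5)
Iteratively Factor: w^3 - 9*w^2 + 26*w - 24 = (w - 2)*(w^2 - 7*w + 12) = (w - 4)*(w - 2)*(w - 3)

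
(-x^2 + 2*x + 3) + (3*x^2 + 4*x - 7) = 2*x^2 + 6*x - 4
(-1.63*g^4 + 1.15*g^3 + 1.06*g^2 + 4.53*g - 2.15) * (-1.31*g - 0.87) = 2.1353*g^5 - 0.0884*g^4 - 2.3891*g^3 - 6.8565*g^2 - 1.1246*g + 1.8705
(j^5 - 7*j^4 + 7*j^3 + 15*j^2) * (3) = 3*j^5 - 21*j^4 + 21*j^3 + 45*j^2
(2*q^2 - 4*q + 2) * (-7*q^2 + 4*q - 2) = -14*q^4 + 36*q^3 - 34*q^2 + 16*q - 4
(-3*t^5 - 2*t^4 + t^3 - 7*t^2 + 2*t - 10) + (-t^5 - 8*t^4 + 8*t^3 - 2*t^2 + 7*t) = -4*t^5 - 10*t^4 + 9*t^3 - 9*t^2 + 9*t - 10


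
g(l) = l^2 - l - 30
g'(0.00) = -1.00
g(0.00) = -30.00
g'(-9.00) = -19.00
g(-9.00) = 60.00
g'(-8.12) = -17.24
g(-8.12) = 44.05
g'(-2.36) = -5.72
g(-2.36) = -22.07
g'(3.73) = 6.46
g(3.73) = -19.82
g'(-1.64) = -4.28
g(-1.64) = -25.67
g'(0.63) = 0.26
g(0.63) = -30.23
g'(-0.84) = -2.68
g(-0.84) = -28.45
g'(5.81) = 10.62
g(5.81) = -2.05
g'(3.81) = 6.62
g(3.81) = -19.29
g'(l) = 2*l - 1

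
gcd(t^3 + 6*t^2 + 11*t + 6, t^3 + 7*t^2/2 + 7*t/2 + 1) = t^2 + 3*t + 2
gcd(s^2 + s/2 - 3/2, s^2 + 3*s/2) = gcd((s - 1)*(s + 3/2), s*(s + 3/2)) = s + 3/2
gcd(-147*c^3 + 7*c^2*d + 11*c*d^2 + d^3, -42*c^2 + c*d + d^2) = 7*c + d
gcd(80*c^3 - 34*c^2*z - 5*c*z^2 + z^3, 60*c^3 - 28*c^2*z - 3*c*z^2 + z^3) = -10*c^2 + 3*c*z + z^2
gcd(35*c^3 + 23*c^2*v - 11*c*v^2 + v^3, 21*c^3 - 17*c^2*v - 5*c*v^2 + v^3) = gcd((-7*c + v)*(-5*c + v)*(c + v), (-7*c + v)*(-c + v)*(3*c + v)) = -7*c + v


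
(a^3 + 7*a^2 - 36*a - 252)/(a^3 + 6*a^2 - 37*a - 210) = (a + 6)/(a + 5)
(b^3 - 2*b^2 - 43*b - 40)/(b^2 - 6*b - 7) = (b^2 - 3*b - 40)/(b - 7)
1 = 1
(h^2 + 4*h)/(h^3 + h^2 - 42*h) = (h + 4)/(h^2 + h - 42)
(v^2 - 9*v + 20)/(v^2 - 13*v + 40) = (v - 4)/(v - 8)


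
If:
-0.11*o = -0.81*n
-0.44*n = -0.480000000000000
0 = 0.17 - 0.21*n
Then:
No Solution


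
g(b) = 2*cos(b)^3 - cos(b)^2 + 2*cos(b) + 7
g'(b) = -6*sin(b)*cos(b)^2 + 2*sin(b)*cos(b) - 2*sin(b)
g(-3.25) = 2.06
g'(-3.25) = -1.07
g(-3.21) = 2.02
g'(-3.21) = -0.68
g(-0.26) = 9.80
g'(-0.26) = 1.46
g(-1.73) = 6.65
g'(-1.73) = 2.44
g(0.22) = 9.86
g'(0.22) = -1.26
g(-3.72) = 3.45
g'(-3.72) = -4.31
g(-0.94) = 8.24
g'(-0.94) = 2.35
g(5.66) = 9.04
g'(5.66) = 2.53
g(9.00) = 2.83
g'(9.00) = -3.63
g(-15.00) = 4.03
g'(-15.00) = 4.54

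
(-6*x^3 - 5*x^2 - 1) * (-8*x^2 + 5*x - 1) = 48*x^5 + 10*x^4 - 19*x^3 + 13*x^2 - 5*x + 1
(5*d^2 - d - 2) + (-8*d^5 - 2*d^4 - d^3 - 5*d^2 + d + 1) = -8*d^5 - 2*d^4 - d^3 - 1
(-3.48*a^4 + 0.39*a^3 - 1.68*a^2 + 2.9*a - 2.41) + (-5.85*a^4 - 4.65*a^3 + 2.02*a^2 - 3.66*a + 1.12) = -9.33*a^4 - 4.26*a^3 + 0.34*a^2 - 0.76*a - 1.29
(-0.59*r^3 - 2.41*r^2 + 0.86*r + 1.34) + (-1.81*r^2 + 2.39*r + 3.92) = -0.59*r^3 - 4.22*r^2 + 3.25*r + 5.26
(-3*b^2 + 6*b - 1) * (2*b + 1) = -6*b^3 + 9*b^2 + 4*b - 1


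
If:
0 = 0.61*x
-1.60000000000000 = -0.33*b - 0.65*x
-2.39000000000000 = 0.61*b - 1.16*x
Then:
No Solution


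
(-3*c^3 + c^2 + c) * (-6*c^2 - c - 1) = 18*c^5 - 3*c^4 - 4*c^3 - 2*c^2 - c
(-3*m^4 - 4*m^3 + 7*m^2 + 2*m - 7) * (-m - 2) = 3*m^5 + 10*m^4 + m^3 - 16*m^2 + 3*m + 14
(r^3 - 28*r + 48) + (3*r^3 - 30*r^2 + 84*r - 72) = 4*r^3 - 30*r^2 + 56*r - 24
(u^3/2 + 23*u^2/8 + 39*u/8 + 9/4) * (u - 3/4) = u^4/2 + 5*u^3/2 + 87*u^2/32 - 45*u/32 - 27/16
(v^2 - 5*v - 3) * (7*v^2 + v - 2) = 7*v^4 - 34*v^3 - 28*v^2 + 7*v + 6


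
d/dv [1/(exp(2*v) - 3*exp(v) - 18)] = (3 - 2*exp(v))*exp(v)/(-exp(2*v) + 3*exp(v) + 18)^2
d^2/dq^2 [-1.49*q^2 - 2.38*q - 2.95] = -2.98000000000000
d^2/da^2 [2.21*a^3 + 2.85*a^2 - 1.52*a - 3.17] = 13.26*a + 5.7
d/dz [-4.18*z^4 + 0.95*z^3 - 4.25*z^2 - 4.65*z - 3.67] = -16.72*z^3 + 2.85*z^2 - 8.5*z - 4.65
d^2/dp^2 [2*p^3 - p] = 12*p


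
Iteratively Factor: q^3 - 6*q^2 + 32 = (q - 4)*(q^2 - 2*q - 8) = (q - 4)^2*(q + 2)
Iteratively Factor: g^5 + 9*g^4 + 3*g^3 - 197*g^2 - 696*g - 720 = (g - 5)*(g^4 + 14*g^3 + 73*g^2 + 168*g + 144) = (g - 5)*(g + 4)*(g^3 + 10*g^2 + 33*g + 36) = (g - 5)*(g + 3)*(g + 4)*(g^2 + 7*g + 12) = (g - 5)*(g + 3)*(g + 4)^2*(g + 3)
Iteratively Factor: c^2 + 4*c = (c)*(c + 4)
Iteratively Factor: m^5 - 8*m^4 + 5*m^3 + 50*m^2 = (m)*(m^4 - 8*m^3 + 5*m^2 + 50*m) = m*(m - 5)*(m^3 - 3*m^2 - 10*m) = m*(m - 5)^2*(m^2 + 2*m) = m^2*(m - 5)^2*(m + 2)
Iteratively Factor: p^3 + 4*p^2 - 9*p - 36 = (p + 3)*(p^2 + p - 12) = (p - 3)*(p + 3)*(p + 4)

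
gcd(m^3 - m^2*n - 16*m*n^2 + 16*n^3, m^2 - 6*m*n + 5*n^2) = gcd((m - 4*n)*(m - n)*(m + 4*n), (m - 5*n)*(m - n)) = m - n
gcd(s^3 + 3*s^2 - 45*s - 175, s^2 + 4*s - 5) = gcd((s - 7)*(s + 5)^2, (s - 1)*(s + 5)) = s + 5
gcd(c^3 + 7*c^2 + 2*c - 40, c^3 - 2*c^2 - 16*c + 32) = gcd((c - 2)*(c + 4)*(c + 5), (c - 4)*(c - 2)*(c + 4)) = c^2 + 2*c - 8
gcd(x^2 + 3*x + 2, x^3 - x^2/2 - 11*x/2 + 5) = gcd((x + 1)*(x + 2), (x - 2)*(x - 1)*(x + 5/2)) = 1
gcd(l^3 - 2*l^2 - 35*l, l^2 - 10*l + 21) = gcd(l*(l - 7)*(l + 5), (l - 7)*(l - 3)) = l - 7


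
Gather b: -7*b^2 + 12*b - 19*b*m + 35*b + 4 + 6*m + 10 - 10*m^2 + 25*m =-7*b^2 + b*(47 - 19*m) - 10*m^2 + 31*m + 14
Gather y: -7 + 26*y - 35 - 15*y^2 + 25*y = -15*y^2 + 51*y - 42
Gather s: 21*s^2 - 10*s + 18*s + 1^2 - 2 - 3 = 21*s^2 + 8*s - 4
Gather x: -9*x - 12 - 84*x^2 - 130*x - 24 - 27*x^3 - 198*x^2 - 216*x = -27*x^3 - 282*x^2 - 355*x - 36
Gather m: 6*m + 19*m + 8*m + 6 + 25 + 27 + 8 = 33*m + 66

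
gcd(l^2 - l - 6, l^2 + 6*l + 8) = l + 2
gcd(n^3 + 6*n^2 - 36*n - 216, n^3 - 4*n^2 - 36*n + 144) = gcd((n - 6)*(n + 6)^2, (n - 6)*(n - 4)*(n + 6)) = n^2 - 36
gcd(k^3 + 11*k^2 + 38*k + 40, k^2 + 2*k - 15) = k + 5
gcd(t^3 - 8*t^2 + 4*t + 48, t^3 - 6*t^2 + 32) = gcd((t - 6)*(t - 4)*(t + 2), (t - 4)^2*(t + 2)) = t^2 - 2*t - 8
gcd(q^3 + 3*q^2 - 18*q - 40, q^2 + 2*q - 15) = q + 5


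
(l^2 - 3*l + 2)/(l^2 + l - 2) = (l - 2)/(l + 2)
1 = 1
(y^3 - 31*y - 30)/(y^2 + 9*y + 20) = (y^2 - 5*y - 6)/(y + 4)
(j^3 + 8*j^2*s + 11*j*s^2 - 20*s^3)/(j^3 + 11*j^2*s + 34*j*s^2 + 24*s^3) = (j^2 + 4*j*s - 5*s^2)/(j^2 + 7*j*s + 6*s^2)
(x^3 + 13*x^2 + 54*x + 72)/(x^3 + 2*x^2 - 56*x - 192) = (x + 3)/(x - 8)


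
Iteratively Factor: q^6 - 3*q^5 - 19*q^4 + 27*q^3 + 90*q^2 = (q)*(q^5 - 3*q^4 - 19*q^3 + 27*q^2 + 90*q) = q^2*(q^4 - 3*q^3 - 19*q^2 + 27*q + 90) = q^2*(q + 2)*(q^3 - 5*q^2 - 9*q + 45) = q^2*(q - 5)*(q + 2)*(q^2 - 9) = q^2*(q - 5)*(q - 3)*(q + 2)*(q + 3)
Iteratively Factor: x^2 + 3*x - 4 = (x - 1)*(x + 4)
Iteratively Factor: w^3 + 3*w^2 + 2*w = (w + 2)*(w^2 + w) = (w + 1)*(w + 2)*(w)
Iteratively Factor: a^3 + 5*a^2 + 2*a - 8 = (a - 1)*(a^2 + 6*a + 8) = (a - 1)*(a + 2)*(a + 4)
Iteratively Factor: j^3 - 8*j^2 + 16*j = (j)*(j^2 - 8*j + 16) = j*(j - 4)*(j - 4)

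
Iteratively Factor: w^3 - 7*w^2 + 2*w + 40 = (w + 2)*(w^2 - 9*w + 20) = (w - 5)*(w + 2)*(w - 4)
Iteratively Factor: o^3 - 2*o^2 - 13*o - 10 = (o - 5)*(o^2 + 3*o + 2) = (o - 5)*(o + 2)*(o + 1)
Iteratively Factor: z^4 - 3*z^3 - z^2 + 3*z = (z + 1)*(z^3 - 4*z^2 + 3*z) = (z - 3)*(z + 1)*(z^2 - z) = (z - 3)*(z - 1)*(z + 1)*(z)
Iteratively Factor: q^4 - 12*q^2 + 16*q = (q)*(q^3 - 12*q + 16) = q*(q - 2)*(q^2 + 2*q - 8) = q*(q - 2)*(q + 4)*(q - 2)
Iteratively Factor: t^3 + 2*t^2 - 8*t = (t - 2)*(t^2 + 4*t) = (t - 2)*(t + 4)*(t)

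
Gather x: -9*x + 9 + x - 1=8 - 8*x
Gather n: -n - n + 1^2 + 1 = 2 - 2*n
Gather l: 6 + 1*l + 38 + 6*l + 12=7*l + 56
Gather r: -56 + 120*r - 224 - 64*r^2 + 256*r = -64*r^2 + 376*r - 280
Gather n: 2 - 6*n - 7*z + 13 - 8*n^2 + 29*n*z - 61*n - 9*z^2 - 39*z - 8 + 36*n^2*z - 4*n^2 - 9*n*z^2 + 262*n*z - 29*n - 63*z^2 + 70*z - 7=n^2*(36*z - 12) + n*(-9*z^2 + 291*z - 96) - 72*z^2 + 24*z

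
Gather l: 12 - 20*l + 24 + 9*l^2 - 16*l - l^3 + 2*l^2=-l^3 + 11*l^2 - 36*l + 36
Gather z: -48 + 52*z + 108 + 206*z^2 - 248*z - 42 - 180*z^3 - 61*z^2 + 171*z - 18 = -180*z^3 + 145*z^2 - 25*z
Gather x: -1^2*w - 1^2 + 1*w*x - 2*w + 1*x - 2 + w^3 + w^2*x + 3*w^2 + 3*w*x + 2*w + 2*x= w^3 + 3*w^2 - w + x*(w^2 + 4*w + 3) - 3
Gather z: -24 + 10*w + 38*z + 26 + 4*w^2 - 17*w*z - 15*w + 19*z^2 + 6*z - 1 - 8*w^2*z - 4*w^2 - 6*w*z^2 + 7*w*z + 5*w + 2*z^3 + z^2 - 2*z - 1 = 2*z^3 + z^2*(20 - 6*w) + z*(-8*w^2 - 10*w + 42)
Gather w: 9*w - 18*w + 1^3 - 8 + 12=5 - 9*w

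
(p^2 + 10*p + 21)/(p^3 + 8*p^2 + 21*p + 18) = (p + 7)/(p^2 + 5*p + 6)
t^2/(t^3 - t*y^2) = t/(t^2 - y^2)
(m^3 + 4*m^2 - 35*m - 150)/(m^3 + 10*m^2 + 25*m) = (m - 6)/m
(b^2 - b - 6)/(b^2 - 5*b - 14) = (b - 3)/(b - 7)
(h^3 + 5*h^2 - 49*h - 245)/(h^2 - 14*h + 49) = (h^2 + 12*h + 35)/(h - 7)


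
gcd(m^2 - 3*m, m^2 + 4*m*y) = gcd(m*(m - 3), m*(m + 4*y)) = m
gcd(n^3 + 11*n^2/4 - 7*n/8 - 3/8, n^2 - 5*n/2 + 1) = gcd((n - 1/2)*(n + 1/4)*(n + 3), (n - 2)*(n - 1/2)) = n - 1/2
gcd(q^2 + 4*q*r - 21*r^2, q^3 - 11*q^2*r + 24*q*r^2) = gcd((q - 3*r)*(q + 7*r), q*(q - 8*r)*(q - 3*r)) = q - 3*r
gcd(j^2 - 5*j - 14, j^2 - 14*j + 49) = j - 7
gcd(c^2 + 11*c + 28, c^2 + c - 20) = 1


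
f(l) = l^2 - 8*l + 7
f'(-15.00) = -38.00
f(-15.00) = 352.00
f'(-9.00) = -26.00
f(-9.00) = 160.00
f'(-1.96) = -11.92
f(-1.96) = 26.52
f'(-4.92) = -17.84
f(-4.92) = 70.57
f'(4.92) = 1.84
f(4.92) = -8.15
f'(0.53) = -6.94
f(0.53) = 3.04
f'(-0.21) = -8.42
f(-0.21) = 8.72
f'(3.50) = -1.00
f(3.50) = -8.75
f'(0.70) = -6.60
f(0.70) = 1.89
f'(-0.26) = -8.52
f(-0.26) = 9.15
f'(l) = 2*l - 8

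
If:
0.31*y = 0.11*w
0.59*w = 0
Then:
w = 0.00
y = 0.00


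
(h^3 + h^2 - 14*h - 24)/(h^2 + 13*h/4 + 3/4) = 4*(h^2 - 2*h - 8)/(4*h + 1)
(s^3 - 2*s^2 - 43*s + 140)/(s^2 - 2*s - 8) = (s^2 + 2*s - 35)/(s + 2)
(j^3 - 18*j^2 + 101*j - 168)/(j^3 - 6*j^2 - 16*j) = (j^2 - 10*j + 21)/(j*(j + 2))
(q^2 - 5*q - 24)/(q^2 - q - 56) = (q + 3)/(q + 7)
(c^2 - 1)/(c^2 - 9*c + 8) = (c + 1)/(c - 8)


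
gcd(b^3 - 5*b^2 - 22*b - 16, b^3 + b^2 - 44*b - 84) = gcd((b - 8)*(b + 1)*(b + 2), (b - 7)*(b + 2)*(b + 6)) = b + 2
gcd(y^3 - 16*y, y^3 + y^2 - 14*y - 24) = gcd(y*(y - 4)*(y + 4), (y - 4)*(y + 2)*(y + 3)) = y - 4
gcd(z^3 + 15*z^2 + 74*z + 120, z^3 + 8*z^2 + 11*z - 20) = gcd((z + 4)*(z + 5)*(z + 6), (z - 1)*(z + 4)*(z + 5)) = z^2 + 9*z + 20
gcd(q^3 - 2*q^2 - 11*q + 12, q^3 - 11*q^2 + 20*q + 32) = q - 4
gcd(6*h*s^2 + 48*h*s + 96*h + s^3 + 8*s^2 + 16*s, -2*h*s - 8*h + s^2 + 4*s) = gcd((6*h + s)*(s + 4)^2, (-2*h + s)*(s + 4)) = s + 4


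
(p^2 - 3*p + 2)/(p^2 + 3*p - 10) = (p - 1)/(p + 5)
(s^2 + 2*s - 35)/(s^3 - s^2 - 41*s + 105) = 1/(s - 3)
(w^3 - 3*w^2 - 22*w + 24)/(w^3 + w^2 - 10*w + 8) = (w - 6)/(w - 2)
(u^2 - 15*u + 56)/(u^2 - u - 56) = (u - 7)/(u + 7)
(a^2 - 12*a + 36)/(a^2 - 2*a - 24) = (a - 6)/(a + 4)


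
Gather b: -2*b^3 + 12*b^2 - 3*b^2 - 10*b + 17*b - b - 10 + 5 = -2*b^3 + 9*b^2 + 6*b - 5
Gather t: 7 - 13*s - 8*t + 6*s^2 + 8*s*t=6*s^2 - 13*s + t*(8*s - 8) + 7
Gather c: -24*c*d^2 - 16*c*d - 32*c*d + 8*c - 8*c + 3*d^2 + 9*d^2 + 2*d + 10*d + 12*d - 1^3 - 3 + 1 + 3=c*(-24*d^2 - 48*d) + 12*d^2 + 24*d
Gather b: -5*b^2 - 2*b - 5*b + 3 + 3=-5*b^2 - 7*b + 6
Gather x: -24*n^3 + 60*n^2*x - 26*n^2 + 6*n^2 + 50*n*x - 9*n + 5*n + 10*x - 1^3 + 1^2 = -24*n^3 - 20*n^2 - 4*n + x*(60*n^2 + 50*n + 10)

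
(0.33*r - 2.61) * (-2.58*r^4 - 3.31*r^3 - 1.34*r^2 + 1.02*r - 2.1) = -0.8514*r^5 + 5.6415*r^4 + 8.1969*r^3 + 3.834*r^2 - 3.3552*r + 5.481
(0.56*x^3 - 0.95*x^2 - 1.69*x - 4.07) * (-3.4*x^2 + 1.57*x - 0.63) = -1.904*x^5 + 4.1092*x^4 + 3.9017*x^3 + 11.7832*x^2 - 5.3252*x + 2.5641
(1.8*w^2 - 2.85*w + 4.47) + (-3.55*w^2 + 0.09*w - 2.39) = -1.75*w^2 - 2.76*w + 2.08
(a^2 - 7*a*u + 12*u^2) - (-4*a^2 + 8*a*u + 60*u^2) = 5*a^2 - 15*a*u - 48*u^2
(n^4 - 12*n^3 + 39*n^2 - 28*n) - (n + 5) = n^4 - 12*n^3 + 39*n^2 - 29*n - 5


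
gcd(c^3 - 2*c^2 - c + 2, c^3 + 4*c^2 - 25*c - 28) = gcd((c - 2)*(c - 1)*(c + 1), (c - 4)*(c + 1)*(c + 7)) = c + 1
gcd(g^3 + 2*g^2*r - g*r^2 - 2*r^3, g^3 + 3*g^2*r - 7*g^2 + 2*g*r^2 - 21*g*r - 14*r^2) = g^2 + 3*g*r + 2*r^2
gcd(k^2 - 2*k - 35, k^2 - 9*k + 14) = k - 7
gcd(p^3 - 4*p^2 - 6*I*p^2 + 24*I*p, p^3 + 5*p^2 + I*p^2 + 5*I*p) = p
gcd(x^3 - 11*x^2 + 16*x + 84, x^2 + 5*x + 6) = x + 2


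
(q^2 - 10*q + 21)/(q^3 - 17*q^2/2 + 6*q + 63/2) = 2/(2*q + 3)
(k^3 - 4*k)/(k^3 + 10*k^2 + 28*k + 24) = k*(k - 2)/(k^2 + 8*k + 12)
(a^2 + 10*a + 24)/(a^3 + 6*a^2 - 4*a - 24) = (a + 4)/(a^2 - 4)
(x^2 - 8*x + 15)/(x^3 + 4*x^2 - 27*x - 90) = (x - 3)/(x^2 + 9*x + 18)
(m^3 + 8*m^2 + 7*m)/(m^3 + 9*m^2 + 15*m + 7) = m/(m + 1)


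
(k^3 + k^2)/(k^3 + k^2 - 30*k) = k*(k + 1)/(k^2 + k - 30)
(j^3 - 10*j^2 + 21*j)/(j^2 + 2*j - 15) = j*(j - 7)/(j + 5)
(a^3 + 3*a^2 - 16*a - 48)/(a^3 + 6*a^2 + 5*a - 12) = (a - 4)/(a - 1)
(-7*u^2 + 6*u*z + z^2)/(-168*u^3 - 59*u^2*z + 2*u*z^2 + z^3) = (-u + z)/(-24*u^2 - 5*u*z + z^2)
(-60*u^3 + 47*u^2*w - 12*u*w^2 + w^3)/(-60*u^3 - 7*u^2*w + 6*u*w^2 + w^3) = (20*u^2 - 9*u*w + w^2)/(20*u^2 + 9*u*w + w^2)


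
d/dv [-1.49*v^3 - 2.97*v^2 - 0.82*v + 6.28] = -4.47*v^2 - 5.94*v - 0.82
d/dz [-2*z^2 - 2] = -4*z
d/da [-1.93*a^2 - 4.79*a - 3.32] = -3.86*a - 4.79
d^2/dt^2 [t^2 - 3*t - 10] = 2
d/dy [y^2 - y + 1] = 2*y - 1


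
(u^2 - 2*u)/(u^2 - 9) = u*(u - 2)/(u^2 - 9)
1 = 1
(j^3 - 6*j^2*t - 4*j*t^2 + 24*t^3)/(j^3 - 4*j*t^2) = (j - 6*t)/j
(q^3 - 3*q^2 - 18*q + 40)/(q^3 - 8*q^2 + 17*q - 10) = (q + 4)/(q - 1)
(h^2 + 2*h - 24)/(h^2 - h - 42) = (h - 4)/(h - 7)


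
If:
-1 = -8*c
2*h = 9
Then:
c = 1/8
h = 9/2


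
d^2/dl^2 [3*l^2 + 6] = 6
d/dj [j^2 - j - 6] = 2*j - 1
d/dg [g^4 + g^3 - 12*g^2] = g*(4*g^2 + 3*g - 24)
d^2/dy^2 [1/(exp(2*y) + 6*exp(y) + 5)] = 2*(4*(exp(y) + 3)^2*exp(y) - (2*exp(y) + 3)*(exp(2*y) + 6*exp(y) + 5))*exp(y)/(exp(2*y) + 6*exp(y) + 5)^3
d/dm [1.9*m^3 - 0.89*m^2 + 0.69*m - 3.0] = 5.7*m^2 - 1.78*m + 0.69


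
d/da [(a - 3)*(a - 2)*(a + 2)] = 3*a^2 - 6*a - 4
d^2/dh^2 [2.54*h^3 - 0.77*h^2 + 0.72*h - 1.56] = 15.24*h - 1.54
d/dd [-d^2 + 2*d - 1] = 2 - 2*d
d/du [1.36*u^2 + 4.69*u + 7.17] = 2.72*u + 4.69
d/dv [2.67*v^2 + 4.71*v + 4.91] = 5.34*v + 4.71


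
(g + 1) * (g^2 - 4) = g^3 + g^2 - 4*g - 4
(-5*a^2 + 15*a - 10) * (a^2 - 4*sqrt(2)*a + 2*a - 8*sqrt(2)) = -5*a^4 + 5*a^3 + 20*sqrt(2)*a^3 - 20*sqrt(2)*a^2 + 20*a^2 - 80*sqrt(2)*a - 20*a + 80*sqrt(2)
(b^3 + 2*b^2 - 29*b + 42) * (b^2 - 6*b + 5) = b^5 - 4*b^4 - 36*b^3 + 226*b^2 - 397*b + 210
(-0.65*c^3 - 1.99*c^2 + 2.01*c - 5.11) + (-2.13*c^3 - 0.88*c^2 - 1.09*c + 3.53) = -2.78*c^3 - 2.87*c^2 + 0.92*c - 1.58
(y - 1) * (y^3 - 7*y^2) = y^4 - 8*y^3 + 7*y^2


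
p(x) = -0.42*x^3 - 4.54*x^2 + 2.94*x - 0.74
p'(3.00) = -35.64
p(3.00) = -44.12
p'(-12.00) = -69.54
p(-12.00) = 35.98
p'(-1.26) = 12.38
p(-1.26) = -10.81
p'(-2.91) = 18.69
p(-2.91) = -37.39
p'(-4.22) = 18.82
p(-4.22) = -62.43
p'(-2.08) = 16.38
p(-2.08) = -22.72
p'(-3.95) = 19.15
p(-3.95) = -57.30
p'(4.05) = -54.50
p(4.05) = -91.20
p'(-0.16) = 4.36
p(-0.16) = -1.32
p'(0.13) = 1.74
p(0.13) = -0.44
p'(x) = -1.26*x^2 - 9.08*x + 2.94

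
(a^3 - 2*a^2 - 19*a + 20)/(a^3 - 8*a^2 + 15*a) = (a^2 + 3*a - 4)/(a*(a - 3))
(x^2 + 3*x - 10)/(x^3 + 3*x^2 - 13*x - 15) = (x - 2)/(x^2 - 2*x - 3)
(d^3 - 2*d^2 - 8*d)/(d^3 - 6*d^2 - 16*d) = (d - 4)/(d - 8)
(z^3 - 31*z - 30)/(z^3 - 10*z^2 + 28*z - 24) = (z^2 + 6*z + 5)/(z^2 - 4*z + 4)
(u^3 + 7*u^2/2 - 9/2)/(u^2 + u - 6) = (2*u^2 + u - 3)/(2*(u - 2))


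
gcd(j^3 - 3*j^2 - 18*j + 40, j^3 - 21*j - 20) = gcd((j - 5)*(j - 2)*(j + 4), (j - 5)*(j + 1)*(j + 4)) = j^2 - j - 20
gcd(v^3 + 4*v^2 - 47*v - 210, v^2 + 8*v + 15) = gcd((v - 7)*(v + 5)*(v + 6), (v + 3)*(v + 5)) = v + 5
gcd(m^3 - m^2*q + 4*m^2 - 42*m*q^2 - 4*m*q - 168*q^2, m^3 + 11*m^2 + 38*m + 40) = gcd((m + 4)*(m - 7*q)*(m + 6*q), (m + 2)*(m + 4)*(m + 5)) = m + 4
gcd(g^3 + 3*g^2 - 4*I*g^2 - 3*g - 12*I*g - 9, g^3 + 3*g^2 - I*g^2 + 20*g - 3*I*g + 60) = g + 3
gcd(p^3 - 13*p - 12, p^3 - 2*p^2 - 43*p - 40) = p + 1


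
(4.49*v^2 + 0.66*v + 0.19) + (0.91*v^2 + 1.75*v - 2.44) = 5.4*v^2 + 2.41*v - 2.25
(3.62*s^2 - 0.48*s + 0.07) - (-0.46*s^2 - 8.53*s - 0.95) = 4.08*s^2 + 8.05*s + 1.02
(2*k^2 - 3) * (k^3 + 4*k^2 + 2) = 2*k^5 + 8*k^4 - 3*k^3 - 8*k^2 - 6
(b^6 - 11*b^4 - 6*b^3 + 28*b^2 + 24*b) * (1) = b^6 - 11*b^4 - 6*b^3 + 28*b^2 + 24*b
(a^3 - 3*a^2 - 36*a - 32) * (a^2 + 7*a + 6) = a^5 + 4*a^4 - 51*a^3 - 302*a^2 - 440*a - 192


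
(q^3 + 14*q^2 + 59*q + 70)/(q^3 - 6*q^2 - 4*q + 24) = (q^2 + 12*q + 35)/(q^2 - 8*q + 12)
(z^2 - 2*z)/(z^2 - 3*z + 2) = z/(z - 1)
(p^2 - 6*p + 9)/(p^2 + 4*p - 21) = (p - 3)/(p + 7)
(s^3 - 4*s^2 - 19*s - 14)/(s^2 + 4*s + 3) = (s^2 - 5*s - 14)/(s + 3)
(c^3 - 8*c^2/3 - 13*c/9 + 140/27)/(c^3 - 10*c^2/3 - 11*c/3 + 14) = (c^2 - c/3 - 20/9)/(c^2 - c - 6)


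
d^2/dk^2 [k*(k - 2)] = 2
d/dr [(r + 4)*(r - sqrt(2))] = 2*r - sqrt(2) + 4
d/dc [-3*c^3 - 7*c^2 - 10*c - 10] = -9*c^2 - 14*c - 10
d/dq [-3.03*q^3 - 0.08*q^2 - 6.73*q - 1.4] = -9.09*q^2 - 0.16*q - 6.73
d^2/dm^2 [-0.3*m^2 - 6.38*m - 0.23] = -0.600000000000000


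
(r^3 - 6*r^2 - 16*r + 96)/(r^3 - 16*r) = (r - 6)/r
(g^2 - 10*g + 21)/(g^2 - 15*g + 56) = (g - 3)/(g - 8)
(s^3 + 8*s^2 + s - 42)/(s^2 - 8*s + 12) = (s^2 + 10*s + 21)/(s - 6)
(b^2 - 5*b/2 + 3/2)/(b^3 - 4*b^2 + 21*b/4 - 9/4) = 2/(2*b - 3)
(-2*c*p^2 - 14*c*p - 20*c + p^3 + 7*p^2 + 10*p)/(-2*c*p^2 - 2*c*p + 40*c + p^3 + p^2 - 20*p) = (p + 2)/(p - 4)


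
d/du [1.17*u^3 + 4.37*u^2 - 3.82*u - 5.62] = 3.51*u^2 + 8.74*u - 3.82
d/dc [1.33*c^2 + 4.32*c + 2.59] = 2.66*c + 4.32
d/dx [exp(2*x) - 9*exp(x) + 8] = (2*exp(x) - 9)*exp(x)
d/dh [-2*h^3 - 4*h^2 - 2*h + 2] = -6*h^2 - 8*h - 2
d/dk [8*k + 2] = 8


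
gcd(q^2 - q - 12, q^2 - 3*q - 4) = q - 4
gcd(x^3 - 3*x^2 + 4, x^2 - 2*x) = x - 2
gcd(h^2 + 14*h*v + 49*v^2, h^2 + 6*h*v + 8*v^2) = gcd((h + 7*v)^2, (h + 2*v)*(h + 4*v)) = 1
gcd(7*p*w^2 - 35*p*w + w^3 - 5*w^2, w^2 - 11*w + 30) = w - 5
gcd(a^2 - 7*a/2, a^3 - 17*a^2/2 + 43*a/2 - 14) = a - 7/2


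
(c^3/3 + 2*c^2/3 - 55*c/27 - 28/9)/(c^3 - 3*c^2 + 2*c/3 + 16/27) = (9*c^3 + 18*c^2 - 55*c - 84)/(27*c^3 - 81*c^2 + 18*c + 16)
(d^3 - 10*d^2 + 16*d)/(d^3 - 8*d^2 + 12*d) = (d - 8)/(d - 6)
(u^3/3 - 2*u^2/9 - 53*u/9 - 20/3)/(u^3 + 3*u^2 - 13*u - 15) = (3*u^3 - 2*u^2 - 53*u - 60)/(9*(u^3 + 3*u^2 - 13*u - 15))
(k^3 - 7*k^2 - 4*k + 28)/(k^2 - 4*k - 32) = (-k^3 + 7*k^2 + 4*k - 28)/(-k^2 + 4*k + 32)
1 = 1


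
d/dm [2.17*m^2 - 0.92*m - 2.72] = 4.34*m - 0.92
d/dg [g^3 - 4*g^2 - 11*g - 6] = 3*g^2 - 8*g - 11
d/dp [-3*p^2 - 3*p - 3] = -6*p - 3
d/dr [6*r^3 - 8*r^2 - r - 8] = 18*r^2 - 16*r - 1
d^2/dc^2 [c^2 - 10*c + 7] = 2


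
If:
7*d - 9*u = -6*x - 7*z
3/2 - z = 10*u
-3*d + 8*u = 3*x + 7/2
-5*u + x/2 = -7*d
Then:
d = 119/974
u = 28/487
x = -553/487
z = 901/974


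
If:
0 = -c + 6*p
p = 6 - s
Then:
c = 36 - 6*s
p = 6 - s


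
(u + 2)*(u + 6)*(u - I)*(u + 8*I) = u^4 + 8*u^3 + 7*I*u^3 + 20*u^2 + 56*I*u^2 + 64*u + 84*I*u + 96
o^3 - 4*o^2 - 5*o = o*(o - 5)*(o + 1)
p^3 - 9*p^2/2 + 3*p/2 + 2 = (p - 4)*(p - 1)*(p + 1/2)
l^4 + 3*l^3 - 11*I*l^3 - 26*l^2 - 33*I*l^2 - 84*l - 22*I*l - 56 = (l + 1)*(l + 2)*(l - 7*I)*(l - 4*I)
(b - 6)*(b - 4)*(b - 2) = b^3 - 12*b^2 + 44*b - 48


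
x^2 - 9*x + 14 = (x - 7)*(x - 2)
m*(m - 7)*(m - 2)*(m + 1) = m^4 - 8*m^3 + 5*m^2 + 14*m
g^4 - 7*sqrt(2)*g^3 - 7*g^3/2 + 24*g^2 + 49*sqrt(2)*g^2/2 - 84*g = g*(g - 7/2)*(g - 4*sqrt(2))*(g - 3*sqrt(2))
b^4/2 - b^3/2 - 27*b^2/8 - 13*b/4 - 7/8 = (b/2 + 1/2)*(b - 7/2)*(b + 1/2)*(b + 1)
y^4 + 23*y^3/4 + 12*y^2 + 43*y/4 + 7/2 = (y + 1)^2*(y + 7/4)*(y + 2)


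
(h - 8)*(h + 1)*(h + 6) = h^3 - h^2 - 50*h - 48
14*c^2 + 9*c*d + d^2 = (2*c + d)*(7*c + d)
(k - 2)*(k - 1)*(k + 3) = k^3 - 7*k + 6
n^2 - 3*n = n*(n - 3)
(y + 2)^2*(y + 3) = y^3 + 7*y^2 + 16*y + 12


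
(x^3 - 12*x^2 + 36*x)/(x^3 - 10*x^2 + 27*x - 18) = x*(x - 6)/(x^2 - 4*x + 3)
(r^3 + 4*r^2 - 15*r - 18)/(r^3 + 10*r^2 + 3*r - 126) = (r + 1)/(r + 7)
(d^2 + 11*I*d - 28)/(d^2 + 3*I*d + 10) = (d^2 + 11*I*d - 28)/(d^2 + 3*I*d + 10)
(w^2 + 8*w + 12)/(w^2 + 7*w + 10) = (w + 6)/(w + 5)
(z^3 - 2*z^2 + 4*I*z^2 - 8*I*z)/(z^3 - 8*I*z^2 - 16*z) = (z^2 + z*(-2 + 4*I) - 8*I)/(z^2 - 8*I*z - 16)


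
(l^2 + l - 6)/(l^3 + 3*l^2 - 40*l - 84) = (l^2 + l - 6)/(l^3 + 3*l^2 - 40*l - 84)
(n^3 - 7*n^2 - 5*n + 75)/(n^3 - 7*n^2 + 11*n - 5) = (n^2 - 2*n - 15)/(n^2 - 2*n + 1)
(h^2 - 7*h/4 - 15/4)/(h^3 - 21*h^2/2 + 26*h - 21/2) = (4*h + 5)/(2*(2*h^2 - 15*h + 7))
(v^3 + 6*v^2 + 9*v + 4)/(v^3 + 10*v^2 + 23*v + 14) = (v^2 + 5*v + 4)/(v^2 + 9*v + 14)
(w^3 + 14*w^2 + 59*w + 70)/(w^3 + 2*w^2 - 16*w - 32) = (w^2 + 12*w + 35)/(w^2 - 16)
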